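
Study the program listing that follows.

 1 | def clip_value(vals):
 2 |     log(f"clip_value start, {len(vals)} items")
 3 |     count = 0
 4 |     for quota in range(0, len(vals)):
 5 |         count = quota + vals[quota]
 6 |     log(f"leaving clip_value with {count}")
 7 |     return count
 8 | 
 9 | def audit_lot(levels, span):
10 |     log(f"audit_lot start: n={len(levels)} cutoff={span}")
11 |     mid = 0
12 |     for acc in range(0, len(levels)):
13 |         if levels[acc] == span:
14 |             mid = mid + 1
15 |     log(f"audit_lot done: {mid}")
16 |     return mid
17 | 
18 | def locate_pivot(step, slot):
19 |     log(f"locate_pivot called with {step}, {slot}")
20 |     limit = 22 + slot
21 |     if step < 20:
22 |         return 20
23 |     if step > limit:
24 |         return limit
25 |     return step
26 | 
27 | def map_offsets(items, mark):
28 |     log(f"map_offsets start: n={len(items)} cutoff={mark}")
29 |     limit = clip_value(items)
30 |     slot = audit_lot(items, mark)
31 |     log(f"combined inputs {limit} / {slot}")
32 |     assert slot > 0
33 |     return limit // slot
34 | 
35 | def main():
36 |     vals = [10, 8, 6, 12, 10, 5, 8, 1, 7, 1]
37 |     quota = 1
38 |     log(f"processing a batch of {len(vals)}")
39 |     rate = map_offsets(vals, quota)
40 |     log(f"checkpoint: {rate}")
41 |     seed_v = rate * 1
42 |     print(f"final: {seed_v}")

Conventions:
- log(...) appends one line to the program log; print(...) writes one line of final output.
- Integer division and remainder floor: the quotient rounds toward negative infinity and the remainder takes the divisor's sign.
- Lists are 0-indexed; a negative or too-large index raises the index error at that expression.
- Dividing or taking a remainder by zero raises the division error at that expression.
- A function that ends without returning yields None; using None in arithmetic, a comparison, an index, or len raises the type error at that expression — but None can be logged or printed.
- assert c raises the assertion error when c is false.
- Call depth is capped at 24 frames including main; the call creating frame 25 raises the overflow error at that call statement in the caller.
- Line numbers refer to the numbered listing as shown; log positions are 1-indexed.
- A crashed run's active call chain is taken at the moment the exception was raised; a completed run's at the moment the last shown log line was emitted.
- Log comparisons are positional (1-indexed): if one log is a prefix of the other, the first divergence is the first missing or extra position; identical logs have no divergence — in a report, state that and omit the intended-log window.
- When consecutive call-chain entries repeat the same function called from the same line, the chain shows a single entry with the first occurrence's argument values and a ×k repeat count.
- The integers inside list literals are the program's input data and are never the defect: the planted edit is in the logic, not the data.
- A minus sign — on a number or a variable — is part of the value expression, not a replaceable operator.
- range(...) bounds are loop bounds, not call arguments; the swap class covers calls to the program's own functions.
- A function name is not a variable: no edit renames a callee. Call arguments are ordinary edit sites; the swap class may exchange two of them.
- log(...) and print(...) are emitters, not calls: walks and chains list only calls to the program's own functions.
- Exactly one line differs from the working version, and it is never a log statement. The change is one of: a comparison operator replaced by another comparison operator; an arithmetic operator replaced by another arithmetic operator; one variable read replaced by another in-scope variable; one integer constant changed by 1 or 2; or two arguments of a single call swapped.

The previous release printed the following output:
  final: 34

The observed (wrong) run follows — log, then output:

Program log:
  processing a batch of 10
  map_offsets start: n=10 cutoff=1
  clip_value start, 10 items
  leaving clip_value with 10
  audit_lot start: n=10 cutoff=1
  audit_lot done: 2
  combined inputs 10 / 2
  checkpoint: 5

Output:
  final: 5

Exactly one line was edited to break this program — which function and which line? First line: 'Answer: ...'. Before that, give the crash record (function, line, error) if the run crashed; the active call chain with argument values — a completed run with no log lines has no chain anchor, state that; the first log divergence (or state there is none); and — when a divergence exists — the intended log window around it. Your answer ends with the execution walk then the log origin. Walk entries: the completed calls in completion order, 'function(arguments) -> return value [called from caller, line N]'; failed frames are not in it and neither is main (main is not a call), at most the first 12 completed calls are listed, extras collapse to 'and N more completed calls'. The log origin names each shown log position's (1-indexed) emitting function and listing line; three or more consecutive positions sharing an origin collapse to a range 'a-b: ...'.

Answer: the defect is in clip_value at line 5.
Key observation: The earliest visible damage is log position 4 — 'leaving clip_value with 10' rather than the intended 'leaving clip_value with 68'.
Call chain: main.
First divergence: position 4 — the shown line 'leaving clip_value with 10' should read 'leaving clip_value with 68'.
Intended log window:
  2: map_offsets start: n=10 cutoff=1
  3: clip_value start, 10 items
  4: leaving clip_value with 68
  5: audit_lot start: n=10 cutoff=1
Execution walk:
  clip_value([10, 8, 6, 12, 10, 5, 8, 1, 7, 1]) -> 10  [called from map_offsets, line 29]
  audit_lot([10, 8, 6, 12, 10, 5, 8, 1, 7, 1], 1) -> 2  [called from map_offsets, line 30]
  map_offsets([10, 8, 6, 12, 10, 5, 8, 1, 7, 1], 1) -> 5  [called from main, line 39]
Log line origins:
  1: from main, line 38
  2: from map_offsets, line 28
  3: from clip_value, line 2
  4: from clip_value, line 6
  5: from audit_lot, line 10
  6: from audit_lot, line 15
  7: from map_offsets, line 31
  8: from main, line 40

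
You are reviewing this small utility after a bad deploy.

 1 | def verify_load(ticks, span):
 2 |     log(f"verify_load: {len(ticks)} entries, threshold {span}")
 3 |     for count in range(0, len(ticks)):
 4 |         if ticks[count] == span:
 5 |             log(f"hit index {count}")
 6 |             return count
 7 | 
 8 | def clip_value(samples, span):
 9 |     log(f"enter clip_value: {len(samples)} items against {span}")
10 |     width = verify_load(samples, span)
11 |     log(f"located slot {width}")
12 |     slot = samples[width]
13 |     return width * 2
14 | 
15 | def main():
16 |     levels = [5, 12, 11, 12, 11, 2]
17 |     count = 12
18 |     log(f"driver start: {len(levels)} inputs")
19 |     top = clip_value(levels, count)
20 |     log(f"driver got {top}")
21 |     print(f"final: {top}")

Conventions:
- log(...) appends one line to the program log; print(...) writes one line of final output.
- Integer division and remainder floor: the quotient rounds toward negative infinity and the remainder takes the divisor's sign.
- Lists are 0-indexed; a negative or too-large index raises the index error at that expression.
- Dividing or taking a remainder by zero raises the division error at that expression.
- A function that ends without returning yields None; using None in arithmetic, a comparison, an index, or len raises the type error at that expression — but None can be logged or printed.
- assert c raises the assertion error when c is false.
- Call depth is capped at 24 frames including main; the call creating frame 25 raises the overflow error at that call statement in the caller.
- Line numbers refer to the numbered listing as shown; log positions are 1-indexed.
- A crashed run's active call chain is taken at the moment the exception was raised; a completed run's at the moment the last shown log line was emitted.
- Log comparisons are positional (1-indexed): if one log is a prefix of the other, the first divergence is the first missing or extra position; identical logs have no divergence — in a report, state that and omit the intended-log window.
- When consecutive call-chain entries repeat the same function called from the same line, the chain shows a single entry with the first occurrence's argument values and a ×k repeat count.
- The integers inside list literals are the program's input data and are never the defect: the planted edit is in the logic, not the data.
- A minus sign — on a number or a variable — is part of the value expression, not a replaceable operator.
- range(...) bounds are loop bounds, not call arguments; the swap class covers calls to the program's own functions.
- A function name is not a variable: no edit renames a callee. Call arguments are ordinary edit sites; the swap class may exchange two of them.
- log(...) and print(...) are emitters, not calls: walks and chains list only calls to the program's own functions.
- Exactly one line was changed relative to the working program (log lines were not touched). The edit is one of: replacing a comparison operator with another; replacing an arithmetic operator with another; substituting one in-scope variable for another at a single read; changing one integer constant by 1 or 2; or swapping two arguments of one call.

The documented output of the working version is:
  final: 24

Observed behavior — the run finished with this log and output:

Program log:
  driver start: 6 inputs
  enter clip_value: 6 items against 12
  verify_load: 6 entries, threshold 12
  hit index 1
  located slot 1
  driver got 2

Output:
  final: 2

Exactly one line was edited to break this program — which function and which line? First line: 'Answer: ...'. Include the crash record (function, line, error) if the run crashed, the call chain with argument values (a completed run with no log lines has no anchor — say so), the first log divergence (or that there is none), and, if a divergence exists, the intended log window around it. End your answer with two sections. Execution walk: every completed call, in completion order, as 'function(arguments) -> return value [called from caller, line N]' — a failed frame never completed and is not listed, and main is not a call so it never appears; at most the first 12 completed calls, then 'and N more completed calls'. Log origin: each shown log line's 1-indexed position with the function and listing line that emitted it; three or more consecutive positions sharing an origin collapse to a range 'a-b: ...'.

Answer: the defect is in clip_value at line 13.
Key observation: The log first diverges at position 6: the faulty run prints 'driver got 2' where the working version prints 'driver got 24'.
Call chain: main.
First divergence: position 6 — shown 'driver got 2', intended 'driver got 24'.
Intended log window:
  4: hit index 1
  5: located slot 1
  6: driver got 24
Execution walk:
  verify_load([5, 12, 11, 12, 11, 2], 12) -> 1  [called from clip_value, line 10]
  clip_value([5, 12, 11, 12, 11, 2], 12) -> 2  [called from main, line 19]
Log line origins:
  1: from main, line 18
  2: from clip_value, line 9
  3: from verify_load, line 2
  4: from verify_load, line 5
  5: from clip_value, line 11
  6: from main, line 20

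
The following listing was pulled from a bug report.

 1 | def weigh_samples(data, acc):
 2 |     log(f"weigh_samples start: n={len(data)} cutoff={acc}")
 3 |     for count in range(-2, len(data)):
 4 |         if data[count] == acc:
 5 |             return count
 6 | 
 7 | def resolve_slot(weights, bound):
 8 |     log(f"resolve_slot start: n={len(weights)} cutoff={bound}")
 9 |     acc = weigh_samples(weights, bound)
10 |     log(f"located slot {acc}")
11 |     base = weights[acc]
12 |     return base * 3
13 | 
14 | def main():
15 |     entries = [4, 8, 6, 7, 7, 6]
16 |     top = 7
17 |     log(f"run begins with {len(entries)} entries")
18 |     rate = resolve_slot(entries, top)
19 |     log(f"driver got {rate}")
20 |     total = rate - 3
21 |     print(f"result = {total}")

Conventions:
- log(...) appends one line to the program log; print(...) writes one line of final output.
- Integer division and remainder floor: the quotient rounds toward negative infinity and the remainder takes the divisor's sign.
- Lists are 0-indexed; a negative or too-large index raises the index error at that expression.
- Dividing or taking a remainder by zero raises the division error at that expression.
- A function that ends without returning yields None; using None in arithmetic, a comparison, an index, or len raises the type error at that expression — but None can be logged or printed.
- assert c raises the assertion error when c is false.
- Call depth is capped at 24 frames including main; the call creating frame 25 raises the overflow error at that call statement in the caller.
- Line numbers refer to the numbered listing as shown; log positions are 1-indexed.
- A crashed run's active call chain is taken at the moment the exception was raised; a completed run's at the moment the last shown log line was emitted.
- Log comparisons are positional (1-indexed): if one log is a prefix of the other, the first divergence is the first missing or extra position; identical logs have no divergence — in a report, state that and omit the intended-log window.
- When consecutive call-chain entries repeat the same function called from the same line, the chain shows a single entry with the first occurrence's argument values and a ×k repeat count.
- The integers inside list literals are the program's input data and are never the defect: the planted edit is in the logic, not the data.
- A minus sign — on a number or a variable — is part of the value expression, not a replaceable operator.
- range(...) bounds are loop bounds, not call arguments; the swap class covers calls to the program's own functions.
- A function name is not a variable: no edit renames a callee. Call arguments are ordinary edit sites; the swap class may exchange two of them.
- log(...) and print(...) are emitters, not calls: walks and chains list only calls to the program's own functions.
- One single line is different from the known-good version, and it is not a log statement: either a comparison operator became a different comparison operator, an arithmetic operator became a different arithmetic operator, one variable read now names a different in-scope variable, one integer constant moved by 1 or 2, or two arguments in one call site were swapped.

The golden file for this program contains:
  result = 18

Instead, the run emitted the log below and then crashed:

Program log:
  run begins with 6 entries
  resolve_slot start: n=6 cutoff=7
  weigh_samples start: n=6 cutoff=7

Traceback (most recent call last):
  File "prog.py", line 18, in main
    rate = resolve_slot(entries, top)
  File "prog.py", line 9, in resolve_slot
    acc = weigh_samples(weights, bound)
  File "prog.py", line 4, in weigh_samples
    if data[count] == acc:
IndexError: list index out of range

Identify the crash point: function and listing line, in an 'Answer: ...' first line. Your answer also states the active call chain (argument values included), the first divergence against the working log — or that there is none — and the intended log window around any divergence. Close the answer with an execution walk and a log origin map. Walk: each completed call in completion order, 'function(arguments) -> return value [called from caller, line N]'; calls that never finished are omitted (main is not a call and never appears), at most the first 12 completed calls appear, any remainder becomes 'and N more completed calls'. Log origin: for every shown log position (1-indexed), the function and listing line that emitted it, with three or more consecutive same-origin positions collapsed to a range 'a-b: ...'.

Answer: the error was raised in weigh_samples, line 4.
Key fact: A complete run would log 'located slot 3' next, but this one stopped at 3 lines.
Call chain: main -> resolve_slot([4, 8, 6, 7, 7, 6], 7) (called at line 18) -> weigh_samples([4, 8, 6, 7, 7, 6], 7) (called at line 9).
First divergence: position 4; the shown log stops at 3 lines while the working version next logs 'located slot 3'.
Intended log window:
  2: resolve_slot start: n=6 cutoff=7
  3: weigh_samples start: n=6 cutoff=7
  4: located slot 3
  5: driver got 21
Execution walk:
  (no call completed)
Origin of each log line:
  1: emitted by main (line 17)
  2: emitted by resolve_slot (line 8)
  3: emitted by weigh_samples (line 2)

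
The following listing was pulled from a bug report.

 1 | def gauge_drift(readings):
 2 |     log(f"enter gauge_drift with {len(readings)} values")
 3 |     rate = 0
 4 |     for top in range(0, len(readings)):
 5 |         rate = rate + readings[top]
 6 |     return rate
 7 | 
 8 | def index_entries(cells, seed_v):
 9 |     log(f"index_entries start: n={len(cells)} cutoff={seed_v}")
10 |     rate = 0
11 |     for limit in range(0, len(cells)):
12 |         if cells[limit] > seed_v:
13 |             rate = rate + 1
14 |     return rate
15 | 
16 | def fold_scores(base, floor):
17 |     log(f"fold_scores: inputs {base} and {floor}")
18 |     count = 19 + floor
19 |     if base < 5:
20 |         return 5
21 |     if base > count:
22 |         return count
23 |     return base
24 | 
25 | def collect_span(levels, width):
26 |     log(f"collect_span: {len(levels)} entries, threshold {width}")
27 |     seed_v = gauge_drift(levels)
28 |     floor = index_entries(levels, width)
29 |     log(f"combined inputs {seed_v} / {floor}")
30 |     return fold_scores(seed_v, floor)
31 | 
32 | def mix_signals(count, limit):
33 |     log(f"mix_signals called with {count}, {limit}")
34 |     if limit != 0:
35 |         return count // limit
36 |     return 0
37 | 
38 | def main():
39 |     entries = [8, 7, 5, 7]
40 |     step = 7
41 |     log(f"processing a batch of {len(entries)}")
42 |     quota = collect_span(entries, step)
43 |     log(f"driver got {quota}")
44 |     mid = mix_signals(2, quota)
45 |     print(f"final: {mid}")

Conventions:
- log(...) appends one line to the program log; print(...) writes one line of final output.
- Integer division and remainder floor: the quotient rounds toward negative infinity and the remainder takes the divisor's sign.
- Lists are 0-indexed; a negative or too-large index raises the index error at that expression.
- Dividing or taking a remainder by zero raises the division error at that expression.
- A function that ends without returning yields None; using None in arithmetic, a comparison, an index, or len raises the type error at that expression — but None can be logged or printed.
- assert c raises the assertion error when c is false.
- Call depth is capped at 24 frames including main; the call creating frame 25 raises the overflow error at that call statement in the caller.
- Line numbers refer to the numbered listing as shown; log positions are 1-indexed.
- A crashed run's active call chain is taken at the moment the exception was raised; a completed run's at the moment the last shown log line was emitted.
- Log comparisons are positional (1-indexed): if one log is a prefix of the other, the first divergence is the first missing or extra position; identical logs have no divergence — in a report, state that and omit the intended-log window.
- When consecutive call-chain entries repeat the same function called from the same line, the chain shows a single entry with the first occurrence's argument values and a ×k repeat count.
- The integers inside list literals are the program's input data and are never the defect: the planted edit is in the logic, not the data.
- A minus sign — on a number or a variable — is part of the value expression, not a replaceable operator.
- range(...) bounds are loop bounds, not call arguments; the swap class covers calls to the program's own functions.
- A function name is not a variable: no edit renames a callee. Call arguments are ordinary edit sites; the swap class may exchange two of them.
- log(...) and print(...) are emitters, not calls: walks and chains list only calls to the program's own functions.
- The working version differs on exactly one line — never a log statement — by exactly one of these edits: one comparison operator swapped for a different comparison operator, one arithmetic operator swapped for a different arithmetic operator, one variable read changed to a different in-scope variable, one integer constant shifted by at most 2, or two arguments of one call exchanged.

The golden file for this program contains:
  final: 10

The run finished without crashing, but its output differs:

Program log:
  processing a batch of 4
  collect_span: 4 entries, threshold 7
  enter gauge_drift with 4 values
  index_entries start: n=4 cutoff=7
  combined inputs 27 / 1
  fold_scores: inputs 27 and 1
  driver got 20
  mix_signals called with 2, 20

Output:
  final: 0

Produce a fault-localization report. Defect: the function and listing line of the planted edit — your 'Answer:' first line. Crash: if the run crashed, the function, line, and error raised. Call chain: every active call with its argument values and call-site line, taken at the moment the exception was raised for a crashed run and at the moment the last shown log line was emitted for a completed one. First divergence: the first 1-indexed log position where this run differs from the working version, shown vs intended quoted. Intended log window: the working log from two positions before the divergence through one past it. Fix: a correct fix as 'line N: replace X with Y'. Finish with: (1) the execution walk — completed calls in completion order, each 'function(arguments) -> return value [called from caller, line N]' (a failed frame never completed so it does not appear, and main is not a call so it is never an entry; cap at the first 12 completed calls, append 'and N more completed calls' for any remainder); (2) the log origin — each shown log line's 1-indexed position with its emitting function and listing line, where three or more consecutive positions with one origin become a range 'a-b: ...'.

Answer: the defect is in main at line 44.
Key fact: The earliest visible damage is log position 8 — 'mix_signals called with 2, 20' rather than the intended 'mix_signals called with 20, 2'.
Call chain: main -> mix_signals(2, 20) (called at line 44).
First divergence: position 8 — shown 'mix_signals called with 2, 20', intended 'mix_signals called with 20, 2'.
Intended log window:
  6: fold_scores: inputs 27 and 1
  7: driver got 20
  8: mix_signals called with 20, 2
Execution walk:
  gauge_drift([8, 7, 5, 7]) -> 27  [called from collect_span, line 27]
  index_entries([8, 7, 5, 7], 7) -> 1  [called from collect_span, line 28]
  fold_scores(27, 1) -> 20  [called from collect_span, line 30]
  collect_span([8, 7, 5, 7], 7) -> 20  [called from main, line 42]
  mix_signals(2, 20) -> 0  [called from main, line 44]
Origin of each log line:
  1: emitted by main (line 41)
  2: emitted by collect_span (line 26)
  3: emitted by gauge_drift (line 2)
  4: emitted by index_entries (line 9)
  5: emitted by collect_span (line 29)
  6: emitted by fold_scores (line 17)
  7: emitted by main (line 43)
  8: emitted by mix_signals (line 33)
A correct fix: line 44: replace `mix_signals(2, quota)` with `mix_signals(quota, 2)`.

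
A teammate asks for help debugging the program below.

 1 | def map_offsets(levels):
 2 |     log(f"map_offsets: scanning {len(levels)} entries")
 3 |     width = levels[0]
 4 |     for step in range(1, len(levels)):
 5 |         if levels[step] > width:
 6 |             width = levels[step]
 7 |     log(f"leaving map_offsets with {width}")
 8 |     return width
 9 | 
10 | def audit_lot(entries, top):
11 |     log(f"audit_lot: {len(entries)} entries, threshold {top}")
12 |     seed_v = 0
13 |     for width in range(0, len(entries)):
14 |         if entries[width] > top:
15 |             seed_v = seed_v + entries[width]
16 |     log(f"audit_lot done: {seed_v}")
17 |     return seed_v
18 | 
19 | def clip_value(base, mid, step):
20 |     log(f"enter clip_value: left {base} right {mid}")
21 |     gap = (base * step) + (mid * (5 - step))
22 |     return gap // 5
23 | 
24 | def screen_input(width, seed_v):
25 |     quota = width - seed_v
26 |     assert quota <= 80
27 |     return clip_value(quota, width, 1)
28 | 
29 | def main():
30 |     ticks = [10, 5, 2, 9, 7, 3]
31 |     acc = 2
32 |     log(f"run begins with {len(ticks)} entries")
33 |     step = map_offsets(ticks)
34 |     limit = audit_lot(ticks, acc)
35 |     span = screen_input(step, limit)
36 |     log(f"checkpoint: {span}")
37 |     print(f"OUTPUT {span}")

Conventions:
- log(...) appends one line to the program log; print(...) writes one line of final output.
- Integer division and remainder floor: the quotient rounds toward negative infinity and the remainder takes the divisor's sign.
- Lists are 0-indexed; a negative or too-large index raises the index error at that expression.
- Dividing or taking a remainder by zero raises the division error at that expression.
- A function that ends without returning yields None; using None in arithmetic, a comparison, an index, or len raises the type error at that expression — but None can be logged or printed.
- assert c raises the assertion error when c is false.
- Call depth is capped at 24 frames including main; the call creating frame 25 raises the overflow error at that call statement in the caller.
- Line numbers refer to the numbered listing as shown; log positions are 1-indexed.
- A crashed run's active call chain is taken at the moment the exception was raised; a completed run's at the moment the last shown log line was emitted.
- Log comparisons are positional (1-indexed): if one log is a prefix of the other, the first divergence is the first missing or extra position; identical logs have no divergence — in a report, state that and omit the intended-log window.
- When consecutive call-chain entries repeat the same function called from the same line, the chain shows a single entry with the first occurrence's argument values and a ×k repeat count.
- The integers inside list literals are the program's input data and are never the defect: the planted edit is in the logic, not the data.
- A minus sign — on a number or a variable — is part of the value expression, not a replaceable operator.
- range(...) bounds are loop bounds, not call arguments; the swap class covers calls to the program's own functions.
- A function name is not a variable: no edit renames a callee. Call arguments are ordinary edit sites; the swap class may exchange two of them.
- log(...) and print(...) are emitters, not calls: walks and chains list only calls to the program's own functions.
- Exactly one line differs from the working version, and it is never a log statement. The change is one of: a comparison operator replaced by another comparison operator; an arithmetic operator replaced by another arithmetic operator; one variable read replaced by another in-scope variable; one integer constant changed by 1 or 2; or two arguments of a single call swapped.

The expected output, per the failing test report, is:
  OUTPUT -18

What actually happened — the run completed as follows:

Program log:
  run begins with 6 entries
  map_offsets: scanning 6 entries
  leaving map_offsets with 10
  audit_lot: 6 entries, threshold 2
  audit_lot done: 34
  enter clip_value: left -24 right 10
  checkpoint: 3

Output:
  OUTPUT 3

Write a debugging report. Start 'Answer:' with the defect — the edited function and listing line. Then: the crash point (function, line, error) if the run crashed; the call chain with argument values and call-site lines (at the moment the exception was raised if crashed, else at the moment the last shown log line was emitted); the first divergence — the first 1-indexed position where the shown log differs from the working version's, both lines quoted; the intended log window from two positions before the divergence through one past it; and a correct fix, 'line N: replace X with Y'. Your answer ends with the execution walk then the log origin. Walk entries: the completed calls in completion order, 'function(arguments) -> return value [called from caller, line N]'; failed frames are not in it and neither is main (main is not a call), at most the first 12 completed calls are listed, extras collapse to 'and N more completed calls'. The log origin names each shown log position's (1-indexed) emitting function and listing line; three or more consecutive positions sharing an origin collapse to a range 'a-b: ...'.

Answer: the defect is in screen_input at line 27.
The tell: The earliest visible damage is log position 6 — 'enter clip_value: left -24 right 10' rather than the intended 'enter clip_value: left 10 right -24'.
Call chain: main.
First divergence: at position 6 the run shows 'enter clip_value: left -24 right 10' where the working version logs 'enter clip_value: left 10 right -24'.
Intended log window:
  4: audit_lot: 6 entries, threshold 2
  5: audit_lot done: 34
  6: enter clip_value: left 10 right -24
  7: checkpoint: -18
Execution walk:
  map_offsets([10, 5, 2, 9, 7, 3]) -> 10  [called from main, line 33]
  audit_lot([10, 5, 2, 9, 7, 3], 2) -> 34  [called from main, line 34]
  clip_value(-24, 10, 1) -> 3  [called from screen_input, line 27]
  screen_input(10, 34) -> 3  [called from main, line 35]
Origin of each log line:
  1: logged in main at line 32
  2: logged in map_offsets at line 2
  3: logged in map_offsets at line 7
  4: logged in audit_lot at line 11
  5: logged in audit_lot at line 16
  6: logged in clip_value at line 20
  7: logged in main at line 36
A correct fix: line 27: replace `clip_value(quota, width, 1)` with `clip_value(width, quota, 1)`.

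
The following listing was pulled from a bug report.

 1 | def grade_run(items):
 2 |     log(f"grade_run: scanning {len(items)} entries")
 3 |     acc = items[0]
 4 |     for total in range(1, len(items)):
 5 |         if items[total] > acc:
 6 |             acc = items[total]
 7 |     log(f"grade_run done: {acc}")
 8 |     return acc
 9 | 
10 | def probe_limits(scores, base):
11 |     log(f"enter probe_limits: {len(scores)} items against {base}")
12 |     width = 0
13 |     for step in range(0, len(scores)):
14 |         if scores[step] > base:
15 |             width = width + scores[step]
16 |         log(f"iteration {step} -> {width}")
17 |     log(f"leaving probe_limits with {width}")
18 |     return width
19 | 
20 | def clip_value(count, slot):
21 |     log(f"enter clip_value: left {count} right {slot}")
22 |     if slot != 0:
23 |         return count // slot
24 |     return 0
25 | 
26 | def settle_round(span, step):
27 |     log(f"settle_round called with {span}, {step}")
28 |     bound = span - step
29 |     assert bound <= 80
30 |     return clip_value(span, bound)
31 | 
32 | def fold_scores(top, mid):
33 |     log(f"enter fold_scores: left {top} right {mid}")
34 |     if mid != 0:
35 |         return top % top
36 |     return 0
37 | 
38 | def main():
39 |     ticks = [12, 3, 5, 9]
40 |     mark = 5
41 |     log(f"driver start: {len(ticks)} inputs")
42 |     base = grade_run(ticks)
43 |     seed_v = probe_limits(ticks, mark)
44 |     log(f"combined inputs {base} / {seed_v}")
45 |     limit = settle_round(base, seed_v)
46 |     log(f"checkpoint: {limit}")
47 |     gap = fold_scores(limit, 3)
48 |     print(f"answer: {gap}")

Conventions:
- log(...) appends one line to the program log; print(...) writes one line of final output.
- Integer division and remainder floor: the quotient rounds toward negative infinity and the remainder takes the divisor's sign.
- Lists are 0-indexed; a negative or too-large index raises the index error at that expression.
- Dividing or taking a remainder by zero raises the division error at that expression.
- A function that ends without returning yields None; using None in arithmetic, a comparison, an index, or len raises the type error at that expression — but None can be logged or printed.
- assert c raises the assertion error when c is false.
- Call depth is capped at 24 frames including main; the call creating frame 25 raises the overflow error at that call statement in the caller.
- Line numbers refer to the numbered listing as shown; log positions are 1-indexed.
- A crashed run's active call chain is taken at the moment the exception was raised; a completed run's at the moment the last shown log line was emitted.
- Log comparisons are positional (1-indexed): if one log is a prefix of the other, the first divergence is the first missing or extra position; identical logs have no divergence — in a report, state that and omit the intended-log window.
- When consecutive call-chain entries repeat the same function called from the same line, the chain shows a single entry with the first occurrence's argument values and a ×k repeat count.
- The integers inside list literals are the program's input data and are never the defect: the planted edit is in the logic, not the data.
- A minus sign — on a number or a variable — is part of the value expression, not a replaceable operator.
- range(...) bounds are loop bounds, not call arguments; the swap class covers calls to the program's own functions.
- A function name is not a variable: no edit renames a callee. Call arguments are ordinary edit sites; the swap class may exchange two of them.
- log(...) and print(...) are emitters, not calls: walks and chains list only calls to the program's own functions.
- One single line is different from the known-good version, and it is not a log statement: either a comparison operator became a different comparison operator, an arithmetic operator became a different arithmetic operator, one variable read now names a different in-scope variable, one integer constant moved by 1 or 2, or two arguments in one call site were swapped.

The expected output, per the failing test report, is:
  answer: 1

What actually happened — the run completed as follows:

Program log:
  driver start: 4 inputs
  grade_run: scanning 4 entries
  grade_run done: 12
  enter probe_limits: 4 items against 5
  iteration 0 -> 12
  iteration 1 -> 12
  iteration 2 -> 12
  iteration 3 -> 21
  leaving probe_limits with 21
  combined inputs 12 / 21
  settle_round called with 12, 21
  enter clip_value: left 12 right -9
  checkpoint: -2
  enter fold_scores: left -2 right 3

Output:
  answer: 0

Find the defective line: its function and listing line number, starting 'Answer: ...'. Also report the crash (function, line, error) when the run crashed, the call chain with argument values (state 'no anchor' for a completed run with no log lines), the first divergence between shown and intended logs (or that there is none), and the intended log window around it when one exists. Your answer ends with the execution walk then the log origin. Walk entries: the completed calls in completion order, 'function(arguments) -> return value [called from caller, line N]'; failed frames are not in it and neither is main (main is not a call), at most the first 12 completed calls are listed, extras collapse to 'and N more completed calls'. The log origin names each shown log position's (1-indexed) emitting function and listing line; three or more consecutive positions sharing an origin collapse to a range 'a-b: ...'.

Answer: the defect is in fold_scores at line 35.
Key fact: The logs agree in full; only the final output differs.
Call chain: main -> fold_scores(-2, 3) (called at line 47).
First divergence: none — the logs agree in full.
Execution walk:
  grade_run([12, 3, 5, 9]) -> 12  [called from main, line 42]
  probe_limits([12, 3, 5, 9], 5) -> 21  [called from main, line 43]
  clip_value(12, -9) -> -2  [called from settle_round, line 30]
  settle_round(12, 21) -> -2  [called from main, line 45]
  fold_scores(-2, 3) -> 0  [called from main, line 47]
Origin of each log line:
  1: emitted by main (line 41)
  2: emitted by grade_run (line 2)
  3: emitted by grade_run (line 7)
  4: emitted by probe_limits (line 11)
  5-8: emitted by probe_limits (line 16)
  9: emitted by probe_limits (line 17)
  10: emitted by main (line 44)
  11: emitted by settle_round (line 27)
  12: emitted by clip_value (line 21)
  13: emitted by main (line 46)
  14: emitted by fold_scores (line 33)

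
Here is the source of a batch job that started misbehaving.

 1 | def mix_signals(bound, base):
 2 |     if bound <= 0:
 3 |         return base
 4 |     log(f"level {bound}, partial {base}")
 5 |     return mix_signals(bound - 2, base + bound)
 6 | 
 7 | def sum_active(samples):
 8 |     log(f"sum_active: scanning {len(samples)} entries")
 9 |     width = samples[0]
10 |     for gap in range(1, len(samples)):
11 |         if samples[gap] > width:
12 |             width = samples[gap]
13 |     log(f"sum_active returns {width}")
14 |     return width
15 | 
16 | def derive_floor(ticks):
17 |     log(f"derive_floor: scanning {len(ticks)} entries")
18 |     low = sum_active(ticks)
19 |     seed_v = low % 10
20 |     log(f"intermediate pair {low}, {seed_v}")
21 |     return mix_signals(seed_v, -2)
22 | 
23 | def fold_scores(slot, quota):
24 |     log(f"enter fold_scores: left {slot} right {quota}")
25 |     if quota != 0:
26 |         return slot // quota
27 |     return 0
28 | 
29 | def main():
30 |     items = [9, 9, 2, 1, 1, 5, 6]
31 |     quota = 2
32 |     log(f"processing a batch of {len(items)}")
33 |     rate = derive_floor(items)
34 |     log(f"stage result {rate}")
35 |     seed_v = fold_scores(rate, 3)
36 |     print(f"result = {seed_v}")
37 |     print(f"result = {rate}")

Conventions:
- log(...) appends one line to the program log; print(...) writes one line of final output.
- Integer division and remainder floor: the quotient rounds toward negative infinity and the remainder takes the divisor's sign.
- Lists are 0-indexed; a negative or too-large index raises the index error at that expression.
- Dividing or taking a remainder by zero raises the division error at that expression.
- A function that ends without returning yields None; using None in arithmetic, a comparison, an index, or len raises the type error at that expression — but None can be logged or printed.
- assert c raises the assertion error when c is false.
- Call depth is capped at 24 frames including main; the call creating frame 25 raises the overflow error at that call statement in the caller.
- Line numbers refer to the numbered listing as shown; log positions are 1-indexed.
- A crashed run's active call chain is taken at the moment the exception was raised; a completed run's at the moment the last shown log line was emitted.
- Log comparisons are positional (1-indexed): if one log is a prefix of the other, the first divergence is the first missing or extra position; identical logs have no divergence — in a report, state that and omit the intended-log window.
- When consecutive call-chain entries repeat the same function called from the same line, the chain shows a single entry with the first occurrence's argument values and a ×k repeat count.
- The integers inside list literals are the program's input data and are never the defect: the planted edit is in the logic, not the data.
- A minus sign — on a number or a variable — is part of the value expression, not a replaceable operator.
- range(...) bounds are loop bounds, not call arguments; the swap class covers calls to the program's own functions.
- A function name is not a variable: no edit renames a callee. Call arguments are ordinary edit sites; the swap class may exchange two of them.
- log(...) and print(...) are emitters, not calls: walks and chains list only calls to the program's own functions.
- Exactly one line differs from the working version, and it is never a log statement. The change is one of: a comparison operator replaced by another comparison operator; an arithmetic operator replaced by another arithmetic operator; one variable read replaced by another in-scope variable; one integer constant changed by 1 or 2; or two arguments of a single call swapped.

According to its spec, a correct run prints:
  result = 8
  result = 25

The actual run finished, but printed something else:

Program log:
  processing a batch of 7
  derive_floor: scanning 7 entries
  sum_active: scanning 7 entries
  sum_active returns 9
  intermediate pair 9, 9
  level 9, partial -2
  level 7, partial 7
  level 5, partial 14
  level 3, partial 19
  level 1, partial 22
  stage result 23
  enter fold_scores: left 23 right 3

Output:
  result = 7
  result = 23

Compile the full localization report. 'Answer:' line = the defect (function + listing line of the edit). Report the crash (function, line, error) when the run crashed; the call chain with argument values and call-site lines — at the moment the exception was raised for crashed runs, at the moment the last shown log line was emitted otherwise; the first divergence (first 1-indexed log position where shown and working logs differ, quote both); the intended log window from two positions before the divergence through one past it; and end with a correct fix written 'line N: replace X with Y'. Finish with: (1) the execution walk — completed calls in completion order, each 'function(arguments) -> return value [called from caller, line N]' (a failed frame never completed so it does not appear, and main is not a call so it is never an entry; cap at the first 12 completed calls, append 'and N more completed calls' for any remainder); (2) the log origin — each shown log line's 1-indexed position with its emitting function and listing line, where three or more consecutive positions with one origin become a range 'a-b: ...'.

Answer: the defect is in derive_floor at line 21.
Key observation: The earliest visible damage is log position 6 — 'level 9, partial -2' rather than the intended 'level 9, partial 0'.
Call chain: main -> fold_scores(23, 3) (called at line 35).
First divergence: at position 6 the run shows 'level 9, partial -2' where the working version logs 'level 9, partial 0'.
Intended log window:
  4: sum_active returns 9
  5: intermediate pair 9, 9
  6: level 9, partial 0
  7: level 7, partial 9
Execution walk:
  sum_active([9, 9, 2, 1, 1, 5, 6]) -> 9  [called from derive_floor, line 18]
  mix_signals(-1, 23) -> 23  [called from mix_signals, line 5]
  mix_signals(1, 22) -> 23  [called from mix_signals, line 5]
  mix_signals(3, 19) -> 23  [called from mix_signals, line 5]
  mix_signals(5, 14) -> 23  [called from mix_signals, line 5]
  mix_signals(7, 7) -> 23  [called from mix_signals, line 5]
  mix_signals(9, -2) -> 23  [called from derive_floor, line 21]
  derive_floor([9, 9, 2, 1, 1, 5, 6]) -> 23  [called from main, line 33]
  fold_scores(23, 3) -> 7  [called from main, line 35]
Log origins:
  1: from main, line 32
  2: from derive_floor, line 17
  3: from sum_active, line 8
  4: from sum_active, line 13
  5: from derive_floor, line 20
  6-10: from mix_signals, line 4
  11: from main, line 34
  12: from fold_scores, line 24
A correct fix: line 21: replace `-2` with `0`.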